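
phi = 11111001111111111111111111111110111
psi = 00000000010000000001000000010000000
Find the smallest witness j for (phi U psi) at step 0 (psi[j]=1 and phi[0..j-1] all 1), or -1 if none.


(phi U psi) at 0: need smallest j with psi[j]=1 and phi[i]=1 for all i in [0,j).
Scan from step 0:
  step 0: phi=1, psi=0 -> continue
  step 1: phi=1, psi=0 -> continue
  step 2: phi=1, psi=0 -> continue
  step 3: phi=1, psi=0 -> continue
  step 5: phi=0 -> phi-prefix broken from here
  step 9: psi=1 but phi already failed -> not a witness
  step 19: psi=1 but phi already failed -> not a witness
  step 27: psi=1 but phi already failed -> not a witness
  end of trace: no witness -> -1
Witness step = -1

-1


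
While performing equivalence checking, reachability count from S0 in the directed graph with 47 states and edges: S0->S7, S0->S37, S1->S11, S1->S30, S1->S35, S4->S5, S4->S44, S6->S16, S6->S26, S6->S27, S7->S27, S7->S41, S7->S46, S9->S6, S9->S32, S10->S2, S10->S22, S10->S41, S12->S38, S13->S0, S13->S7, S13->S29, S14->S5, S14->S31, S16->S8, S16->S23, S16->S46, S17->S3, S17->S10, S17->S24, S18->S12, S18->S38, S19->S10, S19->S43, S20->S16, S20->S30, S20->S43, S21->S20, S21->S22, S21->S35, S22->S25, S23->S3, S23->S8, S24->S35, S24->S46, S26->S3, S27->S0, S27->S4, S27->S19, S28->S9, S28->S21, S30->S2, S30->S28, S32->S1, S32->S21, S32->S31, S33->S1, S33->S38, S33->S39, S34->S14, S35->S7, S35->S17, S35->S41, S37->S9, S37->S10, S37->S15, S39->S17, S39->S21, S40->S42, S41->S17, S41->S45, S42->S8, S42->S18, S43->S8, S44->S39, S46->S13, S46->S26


BFS from S0:
  layer 0: {S0}
  layer 1: {S7, S37}
  layer 2: {S9, S10, S15, S27, S41, S46}
  layer 3: {S2, S4, S6, S13, S17, S19, S22, S26, S32, S45}
  layer 4: {S1, S3, S5, S16, S21, S24, S25, S29, S31, S43, S44}
  layer 5: {S8, S11, S20, S23, S30, S35, S39}
  layer 6: {S28}
Reachable set: {S0, S1, S2, S3, S4, S5, S6, S7, S8, S9, S10, S11, S13, S15, S16, S17, S19, S20, S21, S22, S23, S24, S25, S26, S27, S28, S29, S30, S31, S32, S35, S37, S39, S41, S43, S44, S45, S46}
Count = 38

38


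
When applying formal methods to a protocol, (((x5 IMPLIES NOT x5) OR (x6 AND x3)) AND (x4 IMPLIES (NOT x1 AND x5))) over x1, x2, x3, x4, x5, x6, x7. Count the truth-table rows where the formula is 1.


Formula: (((x5 IMPLIES NOT x5) OR (x6 AND x3)) AND (x4 IMPLIES (NOT x1 AND x5))) over 7 vars (128 rows)
Evaluate each row (x1, x2, x3, x4, x5, x6, x7 as bits, MSB first):
  row 0 [0000000]: (((0 IMPLIES NOT 0) OR (0 AND 0)) AND (0 IMPLIES (NOT 0 AND 0))) -> 1
  row 1 [0000001]: (((0 IMPLIES NOT 0) OR (0 AND 0)) AND (0 IMPLIES (NOT 0 AND 0))) -> 1
  row 2 [0000010]: (((0 IMPLIES NOT 0) OR (1 AND 0)) AND (0 IMPLIES (NOT 0 AND 0))) -> 1
  row 3 [0000011]: (((0 IMPLIES NOT 0) OR (1 AND 0)) AND (0 IMPLIES (NOT 0 AND 0))) -> 1
  row 4 [0000100]: (((1 IMPLIES NOT 1) OR (0 AND 0)) AND (0 IMPLIES (NOT 0 AND 1))) -> 0
  (every remaining row is evaluated the same way; all 128 results are listed next)
Full result column, 8 rows per line (x1,x2,x3,x4 fixed per line; x5,x6,x7 runs 000..111 left to right):
  rows 0-7 [x1,x2,x3,x4=0000]: 11110000  (ones: 4)
  rows 8-15 [x1,x2,x3,x4=0001]: 00000000  (ones: 0)
  rows 16-23 [x1,x2,x3,x4=0010]: 11110011  (ones: 6)
  rows 24-31 [x1,x2,x3,x4=0011]: 00000011  (ones: 2)
  rows 32-39 [x1,x2,x3,x4=0100]: 11110000  (ones: 4)
  rows 40-47 [x1,x2,x3,x4=0101]: 00000000  (ones: 0)
  rows 48-55 [x1,x2,x3,x4=0110]: 11110011  (ones: 6)
  rows 56-63 [x1,x2,x3,x4=0111]: 00000011  (ones: 2)
  rows 64-71 [x1,x2,x3,x4=1000]: 11110000  (ones: 4)
  rows 72-79 [x1,x2,x3,x4=1001]: 00000000  (ones: 0)
  rows 80-87 [x1,x2,x3,x4=1010]: 11110011  (ones: 6)
  rows 88-95 [x1,x2,x3,x4=1011]: 00000000  (ones: 0)
  rows 96-103 [x1,x2,x3,x4=1100]: 11110000  (ones: 4)
  rows 104-111 [x1,x2,x3,x4=1101]: 00000000  (ones: 0)
  rows 112-119 [x1,x2,x3,x4=1110]: 11110011  (ones: 6)
  rows 120-127 [x1,x2,x3,x4=1111]: 00000000  (ones: 0)
Count of 1-rows = 4+0+6+2+4+0+6+2+4+0+6+0+4+0+6+0 = 44

44


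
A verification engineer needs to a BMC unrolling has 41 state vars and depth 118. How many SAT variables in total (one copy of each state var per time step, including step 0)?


BMC unrolls to depth k, creating one copy of each state var for steps 0..k.
Step count = 118 + 1 = 119 (steps 0 through 118)
Vars per step = 41
Total = 41 * 119 = 4879

4879


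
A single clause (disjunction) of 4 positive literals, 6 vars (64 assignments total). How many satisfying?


Step 1: Total=2^6=64
Step 2: Unsat when all 4 false: 2^2=4
Step 3: Sat=64-4=60

60


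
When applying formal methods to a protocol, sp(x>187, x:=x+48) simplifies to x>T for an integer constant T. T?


Formula: sp(P, x:=E) = exists old_x. (x = E[old_x/x]) AND P[old_x/x] (old_x is the value of x before the assignment; eliminate old_x by solving x = E[old_x/x] for old_x)
Step 1: Precondition P: x>187, i.e. old_x > 187
Step 2: Assignment gives x = old_x + 48, so old_x = x - 48
Step 3: Substitute into P: x - 48 > 187
Step 4: Simplify: x > 187+48 = 235

235


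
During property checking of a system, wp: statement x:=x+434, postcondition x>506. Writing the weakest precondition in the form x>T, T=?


Formula: wp(x:=E, P) = P[E/x] (substitute E for x in postcondition)
Step 1: Postcondition: x>506
Step 2: Substitute x+434 for x: x+434>506
Step 3: Solve for x: x > 506-434 = 72

72


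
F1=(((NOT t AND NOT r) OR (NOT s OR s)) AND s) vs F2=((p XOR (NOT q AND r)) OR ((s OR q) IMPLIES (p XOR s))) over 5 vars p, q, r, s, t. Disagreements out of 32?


F1 = (((NOT t AND NOT r) OR (NOT s OR s)) AND s)
F2 = ((p XOR (NOT q AND r)) OR ((s OR q) IMPLIES (p XOR s)))
Evaluate both on each of 32 rows (bits = p,q,r,s,t):
  row 0 [00000]: F1=0 F2=1 (differ) -> 1
  row 1 [00001]: F1=0 F2=1 (differ) -> 1
  row 2 [00010]: F1=1 F2=1 -> 0
  row 3 [00011]: F1=1 F2=1 -> 0
  row 4 [00100]: F1=0 F2=1 (differ) -> 1
  row 5 [00101]: F1=0 F2=1 (differ) -> 1
  row 6 [00110]: F1=1 F2=1 -> 0
  row 7 [00111]: F1=1 F2=1 -> 0
  row 8 [01000]: F1=0 F2=0 -> 0
  row 9 [01001]: F1=0 F2=0 -> 0
  row 10 [01010]: F1=1 F2=1 -> 0
  row 11 [01011]: F1=1 F2=1 -> 0
  row 12 [01100]: F1=0 F2=0 -> 0
  row 13 [01101]: F1=0 F2=0 -> 0
  row 14 [01110]: F1=1 F2=1 -> 0
  row 15 [01111]: F1=1 F2=1 -> 0
  row 16 [10000]: F1=0 F2=1 (differ) -> 1
  row 17 [10001]: F1=0 F2=1 (differ) -> 1
  row 18 [10010]: F1=1 F2=1 -> 0
  row 19 [10011]: F1=1 F2=1 -> 0
  row 20 [10100]: F1=0 F2=1 (differ) -> 1
  row 21 [10101]: F1=0 F2=1 (differ) -> 1
  row 22 [10110]: F1=1 F2=0 (differ) -> 1
  row 23 [10111]: F1=1 F2=0 (differ) -> 1
  row 24 [11000]: F1=0 F2=1 (differ) -> 1
  row 25 [11001]: F1=0 F2=1 (differ) -> 1
  row 26 [11010]: F1=1 F2=1 -> 0
  row 27 [11011]: F1=1 F2=1 -> 0
  row 28 [11100]: F1=0 F2=1 (differ) -> 1
  row 29 [11101]: F1=0 F2=1 (differ) -> 1
  row 30 [11110]: F1=1 F2=1 -> 0
  row 31 [11111]: F1=1 F2=1 -> 0
Full result column, 8 rows per line (p,q fixed per line; r,s,t runs 000..111 left to right):
  rows 0-7 [p,q=00]: 11001100  (ones: 4)
  rows 8-15 [p,q=01]: 00000000  (ones: 0)
  rows 16-23 [p,q=10]: 11001111  (ones: 6)
  rows 24-31 [p,q=11]: 11001100  (ones: 4)
Disagreements = 4+0+6+4 = 14

14


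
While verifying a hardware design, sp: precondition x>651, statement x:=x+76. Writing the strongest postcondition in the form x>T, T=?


Formula: sp(P, x:=E) = exists old_x. (x = E[old_x/x]) AND P[old_x/x] (old_x is the value of x before the assignment; eliminate old_x by solving x = E[old_x/x] for old_x)
Step 1: Precondition P: x>651, i.e. old_x > 651
Step 2: Assignment gives x = old_x + 76, so old_x = x - 76
Step 3: Substitute into P: x - 76 > 651
Step 4: Simplify: x > 651+76 = 727

727


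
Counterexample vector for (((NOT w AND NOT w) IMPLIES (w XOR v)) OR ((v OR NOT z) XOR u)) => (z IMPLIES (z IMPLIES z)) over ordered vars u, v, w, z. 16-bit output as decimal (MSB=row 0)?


F1 = (((NOT w AND NOT w) IMPLIES (w XOR v)) OR ((v OR NOT z) XOR u))
F2 = (z IMPLIES (z IMPLIES z))
Counterexample to F1=>F2 is where F1=1 and F2=0.
Evaluate each row (bits = u,v,w,z, MSB first):
  row 0 [0000]: F1=1 F2=1 -> F1&~F2 -> 0
  row 1 [0001]: F1=0 F2=1 -> F1&~F2 -> 0
  row 2 [0010]: F1=1 F2=1 -> F1&~F2 -> 0
  row 3 [0011]: F1=1 F2=1 -> F1&~F2 -> 0
  row 4 [0100]: F1=1 F2=1 -> F1&~F2 -> 0
  row 5 [0101]: F1=1 F2=1 -> F1&~F2 -> 0
  row 6 [0110]: F1=1 F2=1 -> F1&~F2 -> 0
  row 7 [0111]: F1=1 F2=1 -> F1&~F2 -> 0
  row 8 [1000]: F1=0 F2=1 -> F1&~F2 -> 0
  row 9 [1001]: F1=1 F2=1 -> F1&~F2 -> 0
  row 10 [1010]: F1=1 F2=1 -> F1&~F2 -> 0
  row 11 [1011]: F1=1 F2=1 -> F1&~F2 -> 0
  row 12 [1100]: F1=1 F2=1 -> F1&~F2 -> 0
  row 13 [1101]: F1=1 F2=1 -> F1&~F2 -> 0
  row 14 [1110]: F1=1 F2=1 -> F1&~F2 -> 0
  row 15 [1111]: F1=1 F2=1 -> F1&~F2 -> 0
Full result column, 4 rows per line (u,v fixed per line; w,z runs 00..11 left to right):
  rows 0-3 [u,v=00]: 0000  = hex 0
  rows 4-7 [u,v=01]: 0000  = hex 0
  rows 8-11 [u,v=10]: 0000  = hex 0
  rows 12-15 [u,v=11]: 0000  = hex 0
Counterexample vector (row 0 .. row 15) = 0000000000000000
Output column grouped in 4s = 0000 0000 0000 0000 = 0x0000
Convert to decimal digit by digit (value = value*16 + digit):
  0 -> 0
  0*16 + 0 = 0
  0*16 + 0 = 0
  0*16 + 0 = 0
Decimal = 0

0


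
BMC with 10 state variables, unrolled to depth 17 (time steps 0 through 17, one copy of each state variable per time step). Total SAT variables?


BMC unrolls to depth k, creating one copy of each state var for steps 0..k.
Step count = 17 + 1 = 18 (steps 0 through 17)
Vars per step = 10
Total = 10 * 18 = 180

180


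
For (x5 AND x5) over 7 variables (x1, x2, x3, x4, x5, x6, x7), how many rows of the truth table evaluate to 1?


Formula: (x5 AND x5) over 7 vars (128 rows)
Evaluate each row (x1, x2, x3, x4, x5, x6, x7 as bits, MSB first):
  row 0 [0000000]: (0 AND 0) -> 0
  row 1 [0000001]: (0 AND 0) -> 0
  row 2 [0000010]: (0 AND 0) -> 0
  row 3 [0000011]: (0 AND 0) -> 0
  row 4 [0000100]: (1 AND 1) -> 1
  (every remaining row is evaluated the same way; all 128 results are listed next)
Full result column, 8 rows per line (x1,x2,x3,x4 fixed per line; x5,x6,x7 runs 000..111 left to right):
  rows 0-7 [x1,x2,x3,x4=0000]: 00001111  (ones: 4)
  rows 8-15 [x1,x2,x3,x4=0001]: 00001111  (ones: 4)
  rows 16-23 [x1,x2,x3,x4=0010]: 00001111  (ones: 4)
  rows 24-31 [x1,x2,x3,x4=0011]: 00001111  (ones: 4)
  rows 32-39 [x1,x2,x3,x4=0100]: 00001111  (ones: 4)
  rows 40-47 [x1,x2,x3,x4=0101]: 00001111  (ones: 4)
  rows 48-55 [x1,x2,x3,x4=0110]: 00001111  (ones: 4)
  rows 56-63 [x1,x2,x3,x4=0111]: 00001111  (ones: 4)
  rows 64-71 [x1,x2,x3,x4=1000]: 00001111  (ones: 4)
  rows 72-79 [x1,x2,x3,x4=1001]: 00001111  (ones: 4)
  rows 80-87 [x1,x2,x3,x4=1010]: 00001111  (ones: 4)
  rows 88-95 [x1,x2,x3,x4=1011]: 00001111  (ones: 4)
  rows 96-103 [x1,x2,x3,x4=1100]: 00001111  (ones: 4)
  rows 104-111 [x1,x2,x3,x4=1101]: 00001111  (ones: 4)
  rows 112-119 [x1,x2,x3,x4=1110]: 00001111  (ones: 4)
  rows 120-127 [x1,x2,x3,x4=1111]: 00001111  (ones: 4)
Count of 1-rows = 4+4+4+4+4+4+4+4+4+4+4+4+4+4+4+4 = 64

64


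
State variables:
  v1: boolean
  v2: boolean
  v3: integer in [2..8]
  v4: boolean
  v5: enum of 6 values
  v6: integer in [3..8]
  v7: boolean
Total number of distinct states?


State space = product of domain sizes of all variables.
Domain sizes:
  v1 (boolean): 2
  v2 (boolean): 2
  v3 (integer in [2..8]): 7
  v4 (boolean): 2
  v5 (enum of 6 values): 6
  v6 (integer in [3..8]): 6
  v7 (boolean): 2
Product = 2 * 2 * 7 * 2 * 6 * 6 * 2 = 4032

4032


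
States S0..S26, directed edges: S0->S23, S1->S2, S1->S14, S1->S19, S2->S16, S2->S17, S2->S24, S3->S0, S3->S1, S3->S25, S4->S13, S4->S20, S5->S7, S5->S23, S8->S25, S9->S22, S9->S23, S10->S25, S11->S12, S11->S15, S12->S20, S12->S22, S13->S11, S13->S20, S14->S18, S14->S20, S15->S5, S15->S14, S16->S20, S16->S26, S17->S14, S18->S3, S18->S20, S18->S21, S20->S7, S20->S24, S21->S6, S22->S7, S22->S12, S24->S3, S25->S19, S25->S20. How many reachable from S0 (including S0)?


BFS from S0:
  layer 0: {S0}
  layer 1: {S23}
Reachable set: {S0, S23}
Count = 2

2


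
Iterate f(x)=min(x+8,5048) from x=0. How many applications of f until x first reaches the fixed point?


Step 1: x=0, cap=5048, increment=8
Step 2: x grows by 8 each step until capped at 5048; fixed point is x=5048
Step 3: iterations = ceil(5048/8) = 631

631


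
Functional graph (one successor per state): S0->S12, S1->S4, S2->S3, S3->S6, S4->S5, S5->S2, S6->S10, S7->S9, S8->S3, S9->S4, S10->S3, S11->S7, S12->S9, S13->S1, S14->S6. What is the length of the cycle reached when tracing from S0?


Trace from S0 until a state repeats:
  S0 -> S12 -> S9 -> S4 -> S5 -> S2 -> S3 -> S6 -> S10 -> S3
S3 first seen at step 6, revisited at step 9.
Cycle length = 9 - 6 = 3

3


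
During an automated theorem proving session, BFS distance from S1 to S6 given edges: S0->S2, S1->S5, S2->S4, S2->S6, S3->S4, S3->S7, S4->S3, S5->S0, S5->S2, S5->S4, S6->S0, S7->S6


BFS layer-by-layer from S1:
  dist 0: {S1}
  dist 1: {S5}
  dist 2: {S0, S2, S4}
  dist 3: {S3, S6}
  -> S6 reached at distance 3
Shortest path length = 3

3


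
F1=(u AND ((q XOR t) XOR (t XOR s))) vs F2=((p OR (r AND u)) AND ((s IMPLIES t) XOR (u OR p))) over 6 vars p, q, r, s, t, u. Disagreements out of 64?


F1 = (u AND ((q XOR t) XOR (t XOR s)))
F2 = ((p OR (r AND u)) AND ((s IMPLIES t) XOR (u OR p)))
Evaluate both on each of 64 rows (bits = p,q,r,s,t,u):
  row 0 [000000]: F1=0 F2=0 -> 0
  row 1 [000001]: F1=0 F2=0 -> 0
  row 2 [000010]: F1=0 F2=0 -> 0
  row 3 [000011]: F1=0 F2=0 -> 0
  row 4 [000100]: F1=0 F2=0 -> 0
  (every remaining row is evaluated the same way; all 64 results are listed next)
Full result column, 8 rows per line (p,q,r fixed per line; s,t,u runs 000..111 left to right):
  rows 0-7 [p,q,r=000]: 00000101  (ones: 2)
  rows 8-15 [p,q,r=001]: 00000001  (ones: 1)
  rows 16-23 [p,q,r=010]: 01010000  (ones: 2)
  rows 24-31 [p,q,r=011]: 01010100  (ones: 3)
  rows 32-39 [p,q,r=100]: 00001001  (ones: 2)
  rows 40-47 [p,q,r=101]: 00001001  (ones: 2)
  rows 48-55 [p,q,r=110]: 01011100  (ones: 4)
  rows 56-63 [p,q,r=111]: 01011100  (ones: 4)
Disagreements = 2+1+2+3+2+2+4+4 = 20

20


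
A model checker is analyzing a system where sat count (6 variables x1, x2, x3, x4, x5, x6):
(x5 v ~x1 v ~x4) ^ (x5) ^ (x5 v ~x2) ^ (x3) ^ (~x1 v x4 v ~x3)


CNF with 5 clauses over 6 vars (64 assignments).
An assignment satisfies CNF iff every clause has >=1 true literal.
Check each row (bits = x1,x2,x3,x4,x5,x6; clause T/F shown):
  row 0 [000000]: clauses=TFTFT -> 0
  row 1 [000001]: clauses=TFTFT -> 0
  row 2 [000010]: clauses=TTTFT -> 0
  row 3 [000011]: clauses=TTTFT -> 0
  row 4 [000100]: clauses=TFTFT -> 0
  (every remaining row is evaluated the same way; all 64 results are listed next)
Full result column, 8 rows per line (x1,x2,x3 fixed per line; x4,x5,x6 runs 000..111 left to right):
  rows 0-7 [x1,x2,x3=000]: 00000000  (ones: 0)
  rows 8-15 [x1,x2,x3=001]: 00110011  (ones: 4)
  rows 16-23 [x1,x2,x3=010]: 00000000  (ones: 0)
  rows 24-31 [x1,x2,x3=011]: 00110011  (ones: 4)
  rows 32-39 [x1,x2,x3=100]: 00000000  (ones: 0)
  rows 40-47 [x1,x2,x3=101]: 00000011  (ones: 2)
  rows 48-55 [x1,x2,x3=110]: 00000000  (ones: 0)
  rows 56-63 [x1,x2,x3=111]: 00000011  (ones: 2)
Satisfying assignments = 0+4+0+4+0+2+0+2 = 12

12


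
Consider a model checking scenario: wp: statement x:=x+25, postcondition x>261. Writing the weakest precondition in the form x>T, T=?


Formula: wp(x:=E, P) = P[E/x] (substitute E for x in postcondition)
Step 1: Postcondition: x>261
Step 2: Substitute x+25 for x: x+25>261
Step 3: Solve for x: x > 261-25 = 236

236


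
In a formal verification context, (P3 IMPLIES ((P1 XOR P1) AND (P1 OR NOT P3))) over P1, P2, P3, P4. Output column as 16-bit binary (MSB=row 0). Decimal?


Formula: (P3 IMPLIES ((P1 XOR P1) AND (P1 OR NOT P3))) over P1, P2, P3, P4 (16 rows)
Evaluate each row (bits = P1,P2,P3,P4, MSB first):
  row 0 [0000]: (0 IMPLIES ((0 XOR 0) AND (0 OR NOT 0))) -> 1
  row 1 [0001]: (0 IMPLIES ((0 XOR 0) AND (0 OR NOT 0))) -> 1
  row 2 [0010]: (1 IMPLIES ((0 XOR 0) AND (0 OR NOT 1))) -> 0
  row 3 [0011]: (1 IMPLIES ((0 XOR 0) AND (0 OR NOT 1))) -> 0
  row 4 [0100]: (0 IMPLIES ((0 XOR 0) AND (0 OR NOT 0))) -> 1
  row 5 [0101]: (0 IMPLIES ((0 XOR 0) AND (0 OR NOT 0))) -> 1
  row 6 [0110]: (1 IMPLIES ((0 XOR 0) AND (0 OR NOT 1))) -> 0
  row 7 [0111]: (1 IMPLIES ((0 XOR 0) AND (0 OR NOT 1))) -> 0
  row 8 [1000]: (0 IMPLIES ((1 XOR 1) AND (1 OR NOT 0))) -> 1
  row 9 [1001]: (0 IMPLIES ((1 XOR 1) AND (1 OR NOT 0))) -> 1
  row 10 [1010]: (1 IMPLIES ((1 XOR 1) AND (1 OR NOT 1))) -> 0
  row 11 [1011]: (1 IMPLIES ((1 XOR 1) AND (1 OR NOT 1))) -> 0
  row 12 [1100]: (0 IMPLIES ((1 XOR 1) AND (1 OR NOT 0))) -> 1
  row 13 [1101]: (0 IMPLIES ((1 XOR 1) AND (1 OR NOT 0))) -> 1
  row 14 [1110]: (1 IMPLIES ((1 XOR 1) AND (1 OR NOT 1))) -> 0
  row 15 [1111]: (1 IMPLIES ((1 XOR 1) AND (1 OR NOT 1))) -> 0
Full result column, 4 rows per line (P1,P2 fixed per line; P3,P4 runs 00..11 left to right):
  rows 0-3 [P1,P2=00]: 1100  = hex C
  rows 4-7 [P1,P2=01]: 1100  = hex C
  rows 8-11 [P1,P2=10]: 1100  = hex C
  rows 12-15 [P1,P2=11]: 1100  = hex C
Output column (row 0 .. row 15) = 1100110011001100
Output column grouped in 4s = 1100 1100 1100 1100 = 0xCCCC
Convert to decimal digit by digit (value = value*16 + digit):
  C -> 12
  12*16 + 12 (C) = 204
  204*16 + 12 (C) = 3276
  3276*16 + 12 (C) = 52428
Decimal = 52428

52428


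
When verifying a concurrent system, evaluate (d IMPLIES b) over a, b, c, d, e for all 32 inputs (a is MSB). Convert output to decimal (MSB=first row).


Formula: (d IMPLIES b) over a, b, c, d, e (32 rows)
Evaluate each row (bits = a,b,c,d,e, MSB first):
  row 0 [00000]: (0 IMPLIES 0) -> 1
  row 1 [00001]: (0 IMPLIES 0) -> 1
  row 2 [00010]: (1 IMPLIES 0) -> 0
  row 3 [00011]: (1 IMPLIES 0) -> 0
  row 4 [00100]: (0 IMPLIES 0) -> 1
  row 5 [00101]: (0 IMPLIES 0) -> 1
  row 6 [00110]: (1 IMPLIES 0) -> 0
  row 7 [00111]: (1 IMPLIES 0) -> 0
  row 8 [01000]: (0 IMPLIES 1) -> 1
  row 9 [01001]: (0 IMPLIES 1) -> 1
  row 10 [01010]: (1 IMPLIES 1) -> 1
  row 11 [01011]: (1 IMPLIES 1) -> 1
  row 12 [01100]: (0 IMPLIES 1) -> 1
  row 13 [01101]: (0 IMPLIES 1) -> 1
  row 14 [01110]: (1 IMPLIES 1) -> 1
  row 15 [01111]: (1 IMPLIES 1) -> 1
  row 16 [10000]: (0 IMPLIES 0) -> 1
  row 17 [10001]: (0 IMPLIES 0) -> 1
  row 18 [10010]: (1 IMPLIES 0) -> 0
  row 19 [10011]: (1 IMPLIES 0) -> 0
  row 20 [10100]: (0 IMPLIES 0) -> 1
  row 21 [10101]: (0 IMPLIES 0) -> 1
  row 22 [10110]: (1 IMPLIES 0) -> 0
  row 23 [10111]: (1 IMPLIES 0) -> 0
  row 24 [11000]: (0 IMPLIES 1) -> 1
  row 25 [11001]: (0 IMPLIES 1) -> 1
  row 26 [11010]: (1 IMPLIES 1) -> 1
  row 27 [11011]: (1 IMPLIES 1) -> 1
  row 28 [11100]: (0 IMPLIES 1) -> 1
  row 29 [11101]: (0 IMPLIES 1) -> 1
  row 30 [11110]: (1 IMPLIES 1) -> 1
  row 31 [11111]: (1 IMPLIES 1) -> 1
Full result column, 4 rows per line (a,b,c fixed per line; d,e runs 00..11 left to right):
  rows 0-3 [a,b,c=000]: 1100  = hex C
  rows 4-7 [a,b,c=001]: 1100  = hex C
  rows 8-11 [a,b,c=010]: 1111  = hex F
  rows 12-15 [a,b,c=011]: 1111  = hex F
  rows 16-19 [a,b,c=100]: 1100  = hex C
  rows 20-23 [a,b,c=101]: 1100  = hex C
  rows 24-27 [a,b,c=110]: 1111  = hex F
  rows 28-31 [a,b,c=111]: 1111  = hex F
Output column (row 0 .. row 31) = 11001100111111111100110011111111
Output column grouped in 4s = 1100 1100 1111 1111 1100 1100 1111 1111 = 0xCCFFCCFF
Convert to decimal digit by digit (value = value*16 + digit):
  C -> 12
  12*16 + 12 (C) = 204
  204*16 + 15 (F) = 3279
  3279*16 + 15 (F) = 52479
  52479*16 + 12 (C) = 839676
  839676*16 + 12 (C) = 13434828
  13434828*16 + 15 (F) = 214957263
  214957263*16 + 15 (F) = 3439316223
Decimal = 3439316223

3439316223


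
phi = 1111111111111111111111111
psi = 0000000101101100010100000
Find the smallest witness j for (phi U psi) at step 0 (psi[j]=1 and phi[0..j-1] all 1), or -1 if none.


(phi U psi) at 0: need smallest j with psi[j]=1 and phi[i]=1 for all i in [0,j).
Scan from step 0:
  step 0: phi=1, psi=0 -> continue
  step 1: phi=1, psi=0 -> continue
  step 2: phi=1, psi=0 -> continue
  step 3: phi=1, psi=0 -> continue
  step 7: psi=1 and phi held for [0,7) -> witness found
Witness step = 7

7


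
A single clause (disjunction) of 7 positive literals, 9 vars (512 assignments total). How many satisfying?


Step 1: Total=2^9=512
Step 2: Unsat when all 7 false: 2^2=4
Step 3: Sat=512-4=508

508


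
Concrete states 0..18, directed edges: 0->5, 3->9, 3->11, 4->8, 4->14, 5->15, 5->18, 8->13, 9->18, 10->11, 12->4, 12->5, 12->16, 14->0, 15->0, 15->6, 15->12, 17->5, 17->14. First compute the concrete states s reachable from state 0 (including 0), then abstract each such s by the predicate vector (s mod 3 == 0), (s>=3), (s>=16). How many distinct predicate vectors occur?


BFS from 0:
Concrete reachable: {0, 4, 5, 6, 8, 12, 13, 14, 15, 16, 18}
Abstract via predicates (s mod 3 == 0), (s>=3), (s>=16):
  (0,1,0) <- {4, 5, 8, 13, 14}
  (0,1,1) <- {16}
  (1,0,0) <- {0}
  (1,1,0) <- {6, 12, 15}
  (1,1,1) <- {18}
Distinct abstract states = 5

5


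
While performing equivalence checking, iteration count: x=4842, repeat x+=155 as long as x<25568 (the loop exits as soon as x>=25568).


Step 1: x goes from 4842 toward 25568 by 155; the body runs while x<25568, so iterations = ceil((bound-start)/step)
Step 2: Distance=20726
Step 3: ceil(20726/155)=134

134


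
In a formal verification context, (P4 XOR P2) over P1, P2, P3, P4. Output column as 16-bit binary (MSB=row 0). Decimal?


Formula: (P4 XOR P2) over P1, P2, P3, P4 (16 rows)
Evaluate each row (bits = P1,P2,P3,P4, MSB first):
  row 0 [0000]: (0 XOR 0) -> 0
  row 1 [0001]: (1 XOR 0) -> 1
  row 2 [0010]: (0 XOR 0) -> 0
  row 3 [0011]: (1 XOR 0) -> 1
  row 4 [0100]: (0 XOR 1) -> 1
  row 5 [0101]: (1 XOR 1) -> 0
  row 6 [0110]: (0 XOR 1) -> 1
  row 7 [0111]: (1 XOR 1) -> 0
  row 8 [1000]: (0 XOR 0) -> 0
  row 9 [1001]: (1 XOR 0) -> 1
  row 10 [1010]: (0 XOR 0) -> 0
  row 11 [1011]: (1 XOR 0) -> 1
  row 12 [1100]: (0 XOR 1) -> 1
  row 13 [1101]: (1 XOR 1) -> 0
  row 14 [1110]: (0 XOR 1) -> 1
  row 15 [1111]: (1 XOR 1) -> 0
Full result column, 4 rows per line (P1,P2 fixed per line; P3,P4 runs 00..11 left to right):
  rows 0-3 [P1,P2=00]: 0101  = hex 5
  rows 4-7 [P1,P2=01]: 1010  = hex A
  rows 8-11 [P1,P2=10]: 0101  = hex 5
  rows 12-15 [P1,P2=11]: 1010  = hex A
Output column (row 0 .. row 15) = 0101101001011010
Output column grouped in 4s = 0101 1010 0101 1010 = 0x5A5A
Convert to decimal digit by digit (value = value*16 + digit):
  5 -> 5
  5*16 + 10 (A) = 90
  90*16 + 5 = 1445
  1445*16 + 10 (A) = 23130
Decimal = 23130

23130


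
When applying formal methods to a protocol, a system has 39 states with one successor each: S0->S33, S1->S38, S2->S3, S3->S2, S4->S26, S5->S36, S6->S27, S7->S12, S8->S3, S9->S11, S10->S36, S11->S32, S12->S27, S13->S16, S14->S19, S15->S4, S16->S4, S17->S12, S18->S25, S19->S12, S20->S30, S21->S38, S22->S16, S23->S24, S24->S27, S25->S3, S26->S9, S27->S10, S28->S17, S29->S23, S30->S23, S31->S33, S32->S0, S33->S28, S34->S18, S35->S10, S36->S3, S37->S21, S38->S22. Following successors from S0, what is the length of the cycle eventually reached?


Trace from S0 until a state repeats:
  S0 -> S33 -> S28 -> S17 -> S12 -> S27 -> S10 -> S36 -> S3 -> S2 -> S3
S3 first seen at step 8, revisited at step 10.
Cycle length = 10 - 8 = 2

2


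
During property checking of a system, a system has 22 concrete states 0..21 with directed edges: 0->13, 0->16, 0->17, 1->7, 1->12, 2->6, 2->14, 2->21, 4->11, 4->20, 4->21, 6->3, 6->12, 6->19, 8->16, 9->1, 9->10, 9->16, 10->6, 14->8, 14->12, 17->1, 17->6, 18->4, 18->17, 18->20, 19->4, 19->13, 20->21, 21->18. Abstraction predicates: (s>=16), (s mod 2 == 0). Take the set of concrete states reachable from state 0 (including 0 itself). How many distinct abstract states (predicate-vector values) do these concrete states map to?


BFS from 0:
Concrete reachable: {0, 1, 3, 4, 6, 7, 11, 12, 13, 16, 17, 18, 19, 20, 21}
Abstract via predicates (s>=16), (s mod 2 == 0):
  (0,0) <- {1, 3, 7, 11, 13}
  (0,1) <- {0, 4, 6, 12}
  (1,0) <- {17, 19, 21}
  (1,1) <- {16, 18, 20}
Distinct abstract states = 4

4


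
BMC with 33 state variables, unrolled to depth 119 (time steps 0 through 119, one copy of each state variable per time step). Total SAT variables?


BMC unrolls to depth k, creating one copy of each state var for steps 0..k.
Step count = 119 + 1 = 120 (steps 0 through 119)
Vars per step = 33
Total = 33 * 120 = 3960

3960


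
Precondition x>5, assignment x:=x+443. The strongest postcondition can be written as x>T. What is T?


Formula: sp(P, x:=E) = exists old_x. (x = E[old_x/x]) AND P[old_x/x] (old_x is the value of x before the assignment; eliminate old_x by solving x = E[old_x/x] for old_x)
Step 1: Precondition P: x>5, i.e. old_x > 5
Step 2: Assignment gives x = old_x + 443, so old_x = x - 443
Step 3: Substitute into P: x - 443 > 5
Step 4: Simplify: x > 5+443 = 448

448


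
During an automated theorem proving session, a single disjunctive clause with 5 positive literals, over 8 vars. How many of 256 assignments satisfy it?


Step 1: Total=2^8=256
Step 2: Unsat when all 5 false: 2^3=8
Step 3: Sat=256-8=248

248


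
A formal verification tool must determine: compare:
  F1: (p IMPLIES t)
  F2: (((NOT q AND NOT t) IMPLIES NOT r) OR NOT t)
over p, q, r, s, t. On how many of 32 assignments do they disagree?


F1 = (p IMPLIES t)
F2 = (((NOT q AND NOT t) IMPLIES NOT r) OR NOT t)
Evaluate both on each of 32 rows (bits = p,q,r,s,t):
  row 0 [00000]: F1=1 F2=1 -> 0
  row 1 [00001]: F1=1 F2=1 -> 0
  row 2 [00010]: F1=1 F2=1 -> 0
  row 3 [00011]: F1=1 F2=1 -> 0
  row 4 [00100]: F1=1 F2=1 -> 0
  row 5 [00101]: F1=1 F2=1 -> 0
  row 6 [00110]: F1=1 F2=1 -> 0
  row 7 [00111]: F1=1 F2=1 -> 0
  row 8 [01000]: F1=1 F2=1 -> 0
  row 9 [01001]: F1=1 F2=1 -> 0
  row 10 [01010]: F1=1 F2=1 -> 0
  row 11 [01011]: F1=1 F2=1 -> 0
  row 12 [01100]: F1=1 F2=1 -> 0
  row 13 [01101]: F1=1 F2=1 -> 0
  row 14 [01110]: F1=1 F2=1 -> 0
  row 15 [01111]: F1=1 F2=1 -> 0
  row 16 [10000]: F1=0 F2=1 (differ) -> 1
  row 17 [10001]: F1=1 F2=1 -> 0
  row 18 [10010]: F1=0 F2=1 (differ) -> 1
  row 19 [10011]: F1=1 F2=1 -> 0
  row 20 [10100]: F1=0 F2=1 (differ) -> 1
  row 21 [10101]: F1=1 F2=1 -> 0
  row 22 [10110]: F1=0 F2=1 (differ) -> 1
  row 23 [10111]: F1=1 F2=1 -> 0
  row 24 [11000]: F1=0 F2=1 (differ) -> 1
  row 25 [11001]: F1=1 F2=1 -> 0
  row 26 [11010]: F1=0 F2=1 (differ) -> 1
  row 27 [11011]: F1=1 F2=1 -> 0
  row 28 [11100]: F1=0 F2=1 (differ) -> 1
  row 29 [11101]: F1=1 F2=1 -> 0
  row 30 [11110]: F1=0 F2=1 (differ) -> 1
  row 31 [11111]: F1=1 F2=1 -> 0
Full result column, 8 rows per line (p,q fixed per line; r,s,t runs 000..111 left to right):
  rows 0-7 [p,q=00]: 00000000  (ones: 0)
  rows 8-15 [p,q=01]: 00000000  (ones: 0)
  rows 16-23 [p,q=10]: 10101010  (ones: 4)
  rows 24-31 [p,q=11]: 10101010  (ones: 4)
Disagreements = 0+0+4+4 = 8

8


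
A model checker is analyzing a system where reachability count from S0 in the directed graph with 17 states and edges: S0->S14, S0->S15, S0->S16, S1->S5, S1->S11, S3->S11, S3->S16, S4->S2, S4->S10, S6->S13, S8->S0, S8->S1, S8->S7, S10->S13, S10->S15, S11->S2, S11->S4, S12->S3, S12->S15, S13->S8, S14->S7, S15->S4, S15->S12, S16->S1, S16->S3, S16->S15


BFS from S0:
  layer 0: {S0}
  layer 1: {S14, S15, S16}
  layer 2: {S1, S3, S4, S7, S12}
  layer 3: {S2, S5, S10, S11}
  layer 4: {S13}
  layer 5: {S8}
Reachable set: {S0, S1, S2, S3, S4, S5, S7, S8, S10, S11, S12, S13, S14, S15, S16}
Count = 15

15


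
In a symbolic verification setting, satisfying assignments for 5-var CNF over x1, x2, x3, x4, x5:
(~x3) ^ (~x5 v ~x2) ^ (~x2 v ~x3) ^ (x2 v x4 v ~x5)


CNF with 4 clauses over 5 vars (32 assignments).
An assignment satisfies CNF iff every clause has >=1 true literal.
Check each row (bits = x1,x2,x3,x4,x5; clause T/F shown):
  row 0 [00000]: clauses=TTTT -> 1
  row 1 [00001]: clauses=TTTF -> 0
  row 2 [00010]: clauses=TTTT -> 1
  row 3 [00011]: clauses=TTTT -> 1
  row 4 [00100]: clauses=FTTT -> 0
  row 5 [00101]: clauses=FTTF -> 0
  row 6 [00110]: clauses=FTTT -> 0
  row 7 [00111]: clauses=FTTT -> 0
  row 8 [01000]: clauses=TTTT -> 1
  row 9 [01001]: clauses=TFTT -> 0
  row 10 [01010]: clauses=TTTT -> 1
  row 11 [01011]: clauses=TFTT -> 0
  row 12 [01100]: clauses=FTFT -> 0
  row 13 [01101]: clauses=FFFT -> 0
  row 14 [01110]: clauses=FTFT -> 0
  row 15 [01111]: clauses=FFFT -> 0
  row 16 [10000]: clauses=TTTT -> 1
  row 17 [10001]: clauses=TTTF -> 0
  row 18 [10010]: clauses=TTTT -> 1
  row 19 [10011]: clauses=TTTT -> 1
  row 20 [10100]: clauses=FTTT -> 0
  row 21 [10101]: clauses=FTTF -> 0
  row 22 [10110]: clauses=FTTT -> 0
  row 23 [10111]: clauses=FTTT -> 0
  row 24 [11000]: clauses=TTTT -> 1
  row 25 [11001]: clauses=TFTT -> 0
  row 26 [11010]: clauses=TTTT -> 1
  row 27 [11011]: clauses=TFTT -> 0
  row 28 [11100]: clauses=FTFT -> 0
  row 29 [11101]: clauses=FFFT -> 0
  row 30 [11110]: clauses=FTFT -> 0
  row 31 [11111]: clauses=FFFT -> 0
Full result column, 8 rows per line (x1,x2 fixed per line; x3,x4,x5 runs 000..111 left to right):
  rows 0-7 [x1,x2=00]: 10110000  (ones: 3)
  rows 8-15 [x1,x2=01]: 10100000  (ones: 2)
  rows 16-23 [x1,x2=10]: 10110000  (ones: 3)
  rows 24-31 [x1,x2=11]: 10100000  (ones: 2)
Satisfying assignments = 3+2+3+2 = 10

10


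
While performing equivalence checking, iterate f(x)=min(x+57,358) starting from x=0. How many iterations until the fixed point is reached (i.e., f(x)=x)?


Step 1: x=0, cap=358, increment=57
Step 2: x grows by 57 each step until capped at 358; fixed point is x=358
Step 3: iterations = ceil(358/57) = 7

7


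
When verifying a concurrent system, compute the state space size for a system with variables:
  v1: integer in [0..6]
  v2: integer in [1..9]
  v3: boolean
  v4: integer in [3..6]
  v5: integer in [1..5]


State space = product of domain sizes of all variables.
Domain sizes:
  v1 (integer in [0..6]): 7
  v2 (integer in [1..9]): 9
  v3 (boolean): 2
  v4 (integer in [3..6]): 4
  v5 (integer in [1..5]): 5
Product = 7 * 9 * 2 * 4 * 5 = 2520

2520


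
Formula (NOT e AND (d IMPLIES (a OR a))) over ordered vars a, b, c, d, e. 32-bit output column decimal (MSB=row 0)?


Formula: (NOT e AND (d IMPLIES (a OR a))) over a, b, c, d, e (32 rows)
Evaluate each row (bits = a,b,c,d,e, MSB first):
  row 0 [00000]: (NOT 0 AND (0 IMPLIES (0 OR 0))) -> 1
  row 1 [00001]: (NOT 1 AND (0 IMPLIES (0 OR 0))) -> 0
  row 2 [00010]: (NOT 0 AND (1 IMPLIES (0 OR 0))) -> 0
  row 3 [00011]: (NOT 1 AND (1 IMPLIES (0 OR 0))) -> 0
  row 4 [00100]: (NOT 0 AND (0 IMPLIES (0 OR 0))) -> 1
  row 5 [00101]: (NOT 1 AND (0 IMPLIES (0 OR 0))) -> 0
  row 6 [00110]: (NOT 0 AND (1 IMPLIES (0 OR 0))) -> 0
  row 7 [00111]: (NOT 1 AND (1 IMPLIES (0 OR 0))) -> 0
  row 8 [01000]: (NOT 0 AND (0 IMPLIES (0 OR 0))) -> 1
  row 9 [01001]: (NOT 1 AND (0 IMPLIES (0 OR 0))) -> 0
  row 10 [01010]: (NOT 0 AND (1 IMPLIES (0 OR 0))) -> 0
  row 11 [01011]: (NOT 1 AND (1 IMPLIES (0 OR 0))) -> 0
  row 12 [01100]: (NOT 0 AND (0 IMPLIES (0 OR 0))) -> 1
  row 13 [01101]: (NOT 1 AND (0 IMPLIES (0 OR 0))) -> 0
  row 14 [01110]: (NOT 0 AND (1 IMPLIES (0 OR 0))) -> 0
  row 15 [01111]: (NOT 1 AND (1 IMPLIES (0 OR 0))) -> 0
  row 16 [10000]: (NOT 0 AND (0 IMPLIES (1 OR 1))) -> 1
  row 17 [10001]: (NOT 1 AND (0 IMPLIES (1 OR 1))) -> 0
  row 18 [10010]: (NOT 0 AND (1 IMPLIES (1 OR 1))) -> 1
  row 19 [10011]: (NOT 1 AND (1 IMPLIES (1 OR 1))) -> 0
  row 20 [10100]: (NOT 0 AND (0 IMPLIES (1 OR 1))) -> 1
  row 21 [10101]: (NOT 1 AND (0 IMPLIES (1 OR 1))) -> 0
  row 22 [10110]: (NOT 0 AND (1 IMPLIES (1 OR 1))) -> 1
  row 23 [10111]: (NOT 1 AND (1 IMPLIES (1 OR 1))) -> 0
  row 24 [11000]: (NOT 0 AND (0 IMPLIES (1 OR 1))) -> 1
  row 25 [11001]: (NOT 1 AND (0 IMPLIES (1 OR 1))) -> 0
  row 26 [11010]: (NOT 0 AND (1 IMPLIES (1 OR 1))) -> 1
  row 27 [11011]: (NOT 1 AND (1 IMPLIES (1 OR 1))) -> 0
  row 28 [11100]: (NOT 0 AND (0 IMPLIES (1 OR 1))) -> 1
  row 29 [11101]: (NOT 1 AND (0 IMPLIES (1 OR 1))) -> 0
  row 30 [11110]: (NOT 0 AND (1 IMPLIES (1 OR 1))) -> 1
  row 31 [11111]: (NOT 1 AND (1 IMPLIES (1 OR 1))) -> 0
Full result column, 4 rows per line (a,b,c fixed per line; d,e runs 00..11 left to right):
  rows 0-3 [a,b,c=000]: 1000  = hex 8
  rows 4-7 [a,b,c=001]: 1000  = hex 8
  rows 8-11 [a,b,c=010]: 1000  = hex 8
  rows 12-15 [a,b,c=011]: 1000  = hex 8
  rows 16-19 [a,b,c=100]: 1010  = hex A
  rows 20-23 [a,b,c=101]: 1010  = hex A
  rows 24-27 [a,b,c=110]: 1010  = hex A
  rows 28-31 [a,b,c=111]: 1010  = hex A
Output column (row 0 .. row 31) = 10001000100010001010101010101010
Output column grouped in 4s = 1000 1000 1000 1000 1010 1010 1010 1010 = 0x8888AAAA
Convert to decimal digit by digit (value = value*16 + digit):
  8 -> 8
  8*16 + 8 = 136
  136*16 + 8 = 2184
  2184*16 + 8 = 34952
  34952*16 + 10 (A) = 559242
  559242*16 + 10 (A) = 8947882
  8947882*16 + 10 (A) = 143166122
  143166122*16 + 10 (A) = 2290657962
Decimal = 2290657962

2290657962


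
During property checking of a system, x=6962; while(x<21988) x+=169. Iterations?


Step 1: x goes from 6962 toward 21988 by 169; the body runs while x<21988, so iterations = ceil((bound-start)/step)
Step 2: Distance=15026
Step 3: ceil(15026/169)=89

89


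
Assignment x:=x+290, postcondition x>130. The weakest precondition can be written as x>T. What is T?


Formula: wp(x:=E, P) = P[E/x] (substitute E for x in postcondition)
Step 1: Postcondition: x>130
Step 2: Substitute x+290 for x: x+290>130
Step 3: Solve for x: x > 130-290 = -160

-160


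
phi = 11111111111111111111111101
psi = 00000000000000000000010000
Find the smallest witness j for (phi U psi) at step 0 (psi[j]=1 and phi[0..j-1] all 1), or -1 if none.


(phi U psi) at 0: need smallest j with psi[j]=1 and phi[i]=1 for all i in [0,j).
Scan from step 0:
  step 0: phi=1, psi=0 -> continue
  step 1: phi=1, psi=0 -> continue
  step 2: phi=1, psi=0 -> continue
  step 3: phi=1, psi=0 -> continue
  step 21: psi=1 and phi held for [0,21) -> witness found
Witness step = 21

21


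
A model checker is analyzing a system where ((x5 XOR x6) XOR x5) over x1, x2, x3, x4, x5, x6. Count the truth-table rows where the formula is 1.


Formula: ((x5 XOR x6) XOR x5) over 6 vars (64 rows)
Evaluate each row (x1, x2, x3, x4, x5, x6 as bits, MSB first):
  row 0 [000000]: ((0 XOR 0) XOR 0) -> 0
  row 1 [000001]: ((0 XOR 1) XOR 0) -> 1
  row 2 [000010]: ((1 XOR 0) XOR 1) -> 0
  row 3 [000011]: ((1 XOR 1) XOR 1) -> 1
  row 4 [000100]: ((0 XOR 0) XOR 0) -> 0
  (every remaining row is evaluated the same way; all 64 results are listed next)
Full result column, 8 rows per line (x1,x2,x3 fixed per line; x4,x5,x6 runs 000..111 left to right):
  rows 0-7 [x1,x2,x3=000]: 01010101  (ones: 4)
  rows 8-15 [x1,x2,x3=001]: 01010101  (ones: 4)
  rows 16-23 [x1,x2,x3=010]: 01010101  (ones: 4)
  rows 24-31 [x1,x2,x3=011]: 01010101  (ones: 4)
  rows 32-39 [x1,x2,x3=100]: 01010101  (ones: 4)
  rows 40-47 [x1,x2,x3=101]: 01010101  (ones: 4)
  rows 48-55 [x1,x2,x3=110]: 01010101  (ones: 4)
  rows 56-63 [x1,x2,x3=111]: 01010101  (ones: 4)
Count of 1-rows = 4+4+4+4+4+4+4+4 = 32

32


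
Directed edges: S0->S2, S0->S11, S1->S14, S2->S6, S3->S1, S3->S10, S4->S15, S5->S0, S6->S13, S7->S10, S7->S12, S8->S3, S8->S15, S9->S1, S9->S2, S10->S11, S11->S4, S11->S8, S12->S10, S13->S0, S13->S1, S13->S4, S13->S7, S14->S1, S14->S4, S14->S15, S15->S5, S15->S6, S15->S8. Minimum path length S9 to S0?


BFS layer-by-layer from S9:
  dist 0: {S9}
  dist 1: {S1, S2}
  dist 2: {S6, S14}
  dist 3: {S4, S13, S15}
  dist 4: {S0, S5, S7, S8}
  -> S0 reached at distance 4
Shortest path length = 4

4


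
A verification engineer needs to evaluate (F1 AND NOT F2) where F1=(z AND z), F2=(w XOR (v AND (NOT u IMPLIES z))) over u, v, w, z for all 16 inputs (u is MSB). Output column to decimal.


F1 = (z AND z)
F2 = (w XOR (v AND (NOT u IMPLIES z)))
Counterexample to F1=>F2 is where F1=1 and F2=0.
Evaluate each row (bits = u,v,w,z, MSB first):
  row 0 [0000]: F1=0 F2=0 -> F1&~F2 -> 0
  row 1 [0001]: F1=1 F2=0 -> F1&~F2 -> 1
  row 2 [0010]: F1=0 F2=1 -> F1&~F2 -> 0
  row 3 [0011]: F1=1 F2=1 -> F1&~F2 -> 0
  row 4 [0100]: F1=0 F2=0 -> F1&~F2 -> 0
  row 5 [0101]: F1=1 F2=1 -> F1&~F2 -> 0
  row 6 [0110]: F1=0 F2=1 -> F1&~F2 -> 0
  row 7 [0111]: F1=1 F2=0 -> F1&~F2 -> 1
  row 8 [1000]: F1=0 F2=0 -> F1&~F2 -> 0
  row 9 [1001]: F1=1 F2=0 -> F1&~F2 -> 1
  row 10 [1010]: F1=0 F2=1 -> F1&~F2 -> 0
  row 11 [1011]: F1=1 F2=1 -> F1&~F2 -> 0
  row 12 [1100]: F1=0 F2=1 -> F1&~F2 -> 0
  row 13 [1101]: F1=1 F2=1 -> F1&~F2 -> 0
  row 14 [1110]: F1=0 F2=0 -> F1&~F2 -> 0
  row 15 [1111]: F1=1 F2=0 -> F1&~F2 -> 1
Full result column, 4 rows per line (u,v fixed per line; w,z runs 00..11 left to right):
  rows 0-3 [u,v=00]: 0100  = hex 4
  rows 4-7 [u,v=01]: 0001  = hex 1
  rows 8-11 [u,v=10]: 0100  = hex 4
  rows 12-15 [u,v=11]: 0001  = hex 1
Counterexample vector (row 0 .. row 15) = 0100000101000001
Output column grouped in 4s = 0100 0001 0100 0001 = 0x4141
Convert to decimal digit by digit (value = value*16 + digit):
  4 -> 4
  4*16 + 1 = 65
  65*16 + 4 = 1044
  1044*16 + 1 = 16705
Decimal = 16705

16705


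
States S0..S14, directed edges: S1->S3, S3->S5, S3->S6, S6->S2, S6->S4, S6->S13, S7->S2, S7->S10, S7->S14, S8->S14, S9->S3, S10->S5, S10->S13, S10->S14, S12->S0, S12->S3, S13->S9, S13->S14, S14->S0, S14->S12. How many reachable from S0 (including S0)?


BFS from S0:
  layer 0: {S0}
Reachable set: {S0}
Count = 1

1


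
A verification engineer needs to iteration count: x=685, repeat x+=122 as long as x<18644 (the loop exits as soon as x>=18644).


Step 1: x goes from 685 toward 18644 by 122; the body runs while x<18644, so iterations = ceil((bound-start)/step)
Step 2: Distance=17959
Step 3: ceil(17959/122)=148

148


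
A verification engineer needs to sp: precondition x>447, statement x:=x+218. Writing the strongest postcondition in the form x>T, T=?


Formula: sp(P, x:=E) = exists old_x. (x = E[old_x/x]) AND P[old_x/x] (old_x is the value of x before the assignment; eliminate old_x by solving x = E[old_x/x] for old_x)
Step 1: Precondition P: x>447, i.e. old_x > 447
Step 2: Assignment gives x = old_x + 218, so old_x = x - 218
Step 3: Substitute into P: x - 218 > 447
Step 4: Simplify: x > 447+218 = 665

665


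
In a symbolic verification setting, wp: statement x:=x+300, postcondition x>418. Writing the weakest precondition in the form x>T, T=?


Formula: wp(x:=E, P) = P[E/x] (substitute E for x in postcondition)
Step 1: Postcondition: x>418
Step 2: Substitute x+300 for x: x+300>418
Step 3: Solve for x: x > 418-300 = 118

118


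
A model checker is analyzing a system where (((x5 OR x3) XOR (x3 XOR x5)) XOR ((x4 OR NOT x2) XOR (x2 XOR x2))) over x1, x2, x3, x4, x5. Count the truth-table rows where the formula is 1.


Formula: (((x5 OR x3) XOR (x3 XOR x5)) XOR ((x4 OR NOT x2) XOR (x2 XOR x2))) over 5 vars (32 rows)
Evaluate each row (x1, x2, x3, x4, x5 as bits, MSB first):
  row 0 [00000]: (((0 OR 0) XOR (0 XOR 0)) XOR ((0 OR NOT 0) XOR (0 XOR 0))) -> 1
  row 1 [00001]: (((1 OR 0) XOR (0 XOR 1)) XOR ((0 OR NOT 0) XOR (0 XOR 0))) -> 1
  row 2 [00010]: (((0 OR 0) XOR (0 XOR 0)) XOR ((1 OR NOT 0) XOR (0 XOR 0))) -> 1
  row 3 [00011]: (((1 OR 0) XOR (0 XOR 1)) XOR ((1 OR NOT 0) XOR (0 XOR 0))) -> 1
  row 4 [00100]: (((0 OR 1) XOR (1 XOR 0)) XOR ((0 OR NOT 0) XOR (0 XOR 0))) -> 1
  row 5 [00101]: (((1 OR 1) XOR (1 XOR 1)) XOR ((0 OR NOT 0) XOR (0 XOR 0))) -> 0
  row 6 [00110]: (((0 OR 1) XOR (1 XOR 0)) XOR ((1 OR NOT 0) XOR (0 XOR 0))) -> 1
  row 7 [00111]: (((1 OR 1) XOR (1 XOR 1)) XOR ((1 OR NOT 0) XOR (0 XOR 0))) -> 0
  row 8 [01000]: (((0 OR 0) XOR (0 XOR 0)) XOR ((0 OR NOT 1) XOR (1 XOR 1))) -> 0
  row 9 [01001]: (((1 OR 0) XOR (0 XOR 1)) XOR ((0 OR NOT 1) XOR (1 XOR 1))) -> 0
  row 10 [01010]: (((0 OR 0) XOR (0 XOR 0)) XOR ((1 OR NOT 1) XOR (1 XOR 1))) -> 1
  row 11 [01011]: (((1 OR 0) XOR (0 XOR 1)) XOR ((1 OR NOT 1) XOR (1 XOR 1))) -> 1
  row 12 [01100]: (((0 OR 1) XOR (1 XOR 0)) XOR ((0 OR NOT 1) XOR (1 XOR 1))) -> 0
  row 13 [01101]: (((1 OR 1) XOR (1 XOR 1)) XOR ((0 OR NOT 1) XOR (1 XOR 1))) -> 1
  row 14 [01110]: (((0 OR 1) XOR (1 XOR 0)) XOR ((1 OR NOT 1) XOR (1 XOR 1))) -> 1
  row 15 [01111]: (((1 OR 1) XOR (1 XOR 1)) XOR ((1 OR NOT 1) XOR (1 XOR 1))) -> 0
  row 16 [10000]: (((0 OR 0) XOR (0 XOR 0)) XOR ((0 OR NOT 0) XOR (0 XOR 0))) -> 1
  row 17 [10001]: (((1 OR 0) XOR (0 XOR 1)) XOR ((0 OR NOT 0) XOR (0 XOR 0))) -> 1
  row 18 [10010]: (((0 OR 0) XOR (0 XOR 0)) XOR ((1 OR NOT 0) XOR (0 XOR 0))) -> 1
  row 19 [10011]: (((1 OR 0) XOR (0 XOR 1)) XOR ((1 OR NOT 0) XOR (0 XOR 0))) -> 1
  row 20 [10100]: (((0 OR 1) XOR (1 XOR 0)) XOR ((0 OR NOT 0) XOR (0 XOR 0))) -> 1
  row 21 [10101]: (((1 OR 1) XOR (1 XOR 1)) XOR ((0 OR NOT 0) XOR (0 XOR 0))) -> 0
  row 22 [10110]: (((0 OR 1) XOR (1 XOR 0)) XOR ((1 OR NOT 0) XOR (0 XOR 0))) -> 1
  row 23 [10111]: (((1 OR 1) XOR (1 XOR 1)) XOR ((1 OR NOT 0) XOR (0 XOR 0))) -> 0
  row 24 [11000]: (((0 OR 0) XOR (0 XOR 0)) XOR ((0 OR NOT 1) XOR (1 XOR 1))) -> 0
  row 25 [11001]: (((1 OR 0) XOR (0 XOR 1)) XOR ((0 OR NOT 1) XOR (1 XOR 1))) -> 0
  row 26 [11010]: (((0 OR 0) XOR (0 XOR 0)) XOR ((1 OR NOT 1) XOR (1 XOR 1))) -> 1
  row 27 [11011]: (((1 OR 0) XOR (0 XOR 1)) XOR ((1 OR NOT 1) XOR (1 XOR 1))) -> 1
  row 28 [11100]: (((0 OR 1) XOR (1 XOR 0)) XOR ((0 OR NOT 1) XOR (1 XOR 1))) -> 0
  row 29 [11101]: (((1 OR 1) XOR (1 XOR 1)) XOR ((0 OR NOT 1) XOR (1 XOR 1))) -> 1
  row 30 [11110]: (((0 OR 1) XOR (1 XOR 0)) XOR ((1 OR NOT 1) XOR (1 XOR 1))) -> 1
  row 31 [11111]: (((1 OR 1) XOR (1 XOR 1)) XOR ((1 OR NOT 1) XOR (1 XOR 1))) -> 0
Full result column, 8 rows per line (x1,x2 fixed per line; x3,x4,x5 runs 000..111 left to right):
  rows 0-7 [x1,x2=00]: 11111010  (ones: 6)
  rows 8-15 [x1,x2=01]: 00110110  (ones: 4)
  rows 16-23 [x1,x2=10]: 11111010  (ones: 6)
  rows 24-31 [x1,x2=11]: 00110110  (ones: 4)
Count of 1-rows = 6+4+6+4 = 20

20
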